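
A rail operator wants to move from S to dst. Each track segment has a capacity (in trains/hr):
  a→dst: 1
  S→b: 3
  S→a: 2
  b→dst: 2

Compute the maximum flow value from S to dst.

Augment S→a→dst: bottleneck 1. Total 1.
Augment S→b→dst: bottleneck 2. Total 3.
No augmenting path remains in the residual graph.

3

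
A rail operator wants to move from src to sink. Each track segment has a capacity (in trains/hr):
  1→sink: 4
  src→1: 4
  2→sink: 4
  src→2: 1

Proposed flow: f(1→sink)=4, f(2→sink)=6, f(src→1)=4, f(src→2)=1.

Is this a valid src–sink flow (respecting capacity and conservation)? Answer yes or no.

Capacity violated on 2→sink: flow 6 > capacity 4.

No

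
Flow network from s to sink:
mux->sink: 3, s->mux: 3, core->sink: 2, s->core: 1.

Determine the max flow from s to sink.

4

Augment s->core->sink: bottleneck 1. Total 1.
Augment s->mux->sink: bottleneck 3. Total 4.
No augmenting path remains in the residual graph.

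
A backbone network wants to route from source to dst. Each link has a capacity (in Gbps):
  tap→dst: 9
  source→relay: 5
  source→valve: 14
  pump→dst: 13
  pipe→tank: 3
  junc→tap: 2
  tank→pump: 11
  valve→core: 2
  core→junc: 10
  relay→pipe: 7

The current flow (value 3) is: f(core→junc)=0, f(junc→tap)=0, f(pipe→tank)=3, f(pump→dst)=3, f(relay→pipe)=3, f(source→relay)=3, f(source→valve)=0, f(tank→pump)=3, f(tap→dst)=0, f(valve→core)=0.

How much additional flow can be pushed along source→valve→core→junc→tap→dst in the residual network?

Residual capacities along the path: source→valve: 14, valve→core: 2, core→junc: 10, junc→tap: 2, tap→dst: 9.
Minimum is 2.

2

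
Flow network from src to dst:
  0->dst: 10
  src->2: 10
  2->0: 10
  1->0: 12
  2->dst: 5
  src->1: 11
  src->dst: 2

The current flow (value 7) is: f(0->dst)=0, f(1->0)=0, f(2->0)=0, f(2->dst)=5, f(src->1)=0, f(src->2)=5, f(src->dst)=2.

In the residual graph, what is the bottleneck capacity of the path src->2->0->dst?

Residual capacities along the path: src->2: 5, 2->0: 10, 0->dst: 10.
Minimum is 5.

5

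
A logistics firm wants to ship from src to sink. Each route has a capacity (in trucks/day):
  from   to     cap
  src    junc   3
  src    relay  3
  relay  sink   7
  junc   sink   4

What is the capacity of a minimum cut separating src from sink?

Max flow = 6 (via 2 augmenting paths).
In the residual at optimum, the set reachable from src is {src}.
Cut edges: src→relay (cap 3), src→junc (cap 3). Sum = 6.

6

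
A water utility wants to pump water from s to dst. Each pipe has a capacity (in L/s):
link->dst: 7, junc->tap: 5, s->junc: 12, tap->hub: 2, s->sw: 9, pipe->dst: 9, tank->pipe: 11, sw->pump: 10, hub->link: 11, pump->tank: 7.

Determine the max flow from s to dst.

9

Augment s->junc->tap->hub->link->dst: bottleneck 2. Total 2.
Augment s->sw->pump->tank->pipe->dst: bottleneck 7. Total 9.
No augmenting path remains in the residual graph.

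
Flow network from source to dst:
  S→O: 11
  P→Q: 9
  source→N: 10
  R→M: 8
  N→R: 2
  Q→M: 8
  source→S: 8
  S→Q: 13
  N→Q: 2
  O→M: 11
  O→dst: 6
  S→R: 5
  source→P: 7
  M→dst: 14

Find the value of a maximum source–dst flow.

Augment source→S→O→dst: bottleneck 6. Total 6.
Augment source→P→Q→M→dst: bottleneck 7. Total 13.
Augment source→S→O→M→dst: bottleneck 2. Total 15.
Augment source→N→Q→M→dst: bottleneck 1. Total 16.
Augment source→N→R→M→dst: bottleneck 2. Total 18.
No augmenting path remains in the residual graph.

18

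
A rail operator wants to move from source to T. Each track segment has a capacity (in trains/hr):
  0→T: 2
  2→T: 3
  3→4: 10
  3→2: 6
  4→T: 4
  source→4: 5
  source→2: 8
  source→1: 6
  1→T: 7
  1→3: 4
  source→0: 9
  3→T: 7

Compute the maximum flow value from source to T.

Augment source→1→T: bottleneck 6. Total 6.
Augment source→2→T: bottleneck 3. Total 9.
Augment source→4→T: bottleneck 4. Total 13.
Augment source→0→T: bottleneck 2. Total 15.
No augmenting path remains in the residual graph.

15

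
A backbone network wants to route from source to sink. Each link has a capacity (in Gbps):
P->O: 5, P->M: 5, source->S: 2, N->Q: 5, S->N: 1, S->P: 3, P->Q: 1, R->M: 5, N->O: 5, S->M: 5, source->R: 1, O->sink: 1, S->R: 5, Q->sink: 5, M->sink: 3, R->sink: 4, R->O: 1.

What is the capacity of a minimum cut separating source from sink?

Max flow = 3 (via 2 augmenting paths).
In the residual at optimum, the set reachable from source is {source}.
Cut edges: source->S (cap 2), source->R (cap 1). Sum = 3.

3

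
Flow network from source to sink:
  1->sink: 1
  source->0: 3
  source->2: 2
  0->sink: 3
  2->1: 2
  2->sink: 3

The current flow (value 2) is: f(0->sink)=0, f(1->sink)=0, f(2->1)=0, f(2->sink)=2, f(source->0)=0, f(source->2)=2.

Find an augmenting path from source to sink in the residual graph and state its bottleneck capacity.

Residual along source->0->sink: source->0: 3, 0->sink: 3.
Bottleneck = min = 3.

source->0->sink, bottleneck 3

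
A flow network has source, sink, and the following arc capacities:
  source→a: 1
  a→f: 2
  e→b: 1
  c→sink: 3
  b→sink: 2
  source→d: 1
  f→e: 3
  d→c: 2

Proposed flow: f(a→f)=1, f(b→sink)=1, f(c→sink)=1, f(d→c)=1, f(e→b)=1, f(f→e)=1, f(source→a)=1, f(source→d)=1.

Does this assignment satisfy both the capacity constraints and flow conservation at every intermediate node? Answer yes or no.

Yes

Every edge has 0 ≤ f(e) ≤ cap(e).
At each intermediate node, inflow equals outflow.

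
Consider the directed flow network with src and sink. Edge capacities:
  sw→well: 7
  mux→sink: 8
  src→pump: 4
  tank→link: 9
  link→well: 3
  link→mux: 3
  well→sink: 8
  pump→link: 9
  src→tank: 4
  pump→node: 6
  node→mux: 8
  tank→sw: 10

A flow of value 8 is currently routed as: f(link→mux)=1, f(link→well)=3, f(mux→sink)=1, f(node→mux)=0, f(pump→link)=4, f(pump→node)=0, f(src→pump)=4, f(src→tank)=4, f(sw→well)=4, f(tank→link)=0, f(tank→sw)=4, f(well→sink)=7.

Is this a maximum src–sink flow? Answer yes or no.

Residual reachable from src: {src}; sink is not reachable.
Saturated cut: src→tank, src→pump with total capacity 8 = current flow value. Flow is maximum.

Yes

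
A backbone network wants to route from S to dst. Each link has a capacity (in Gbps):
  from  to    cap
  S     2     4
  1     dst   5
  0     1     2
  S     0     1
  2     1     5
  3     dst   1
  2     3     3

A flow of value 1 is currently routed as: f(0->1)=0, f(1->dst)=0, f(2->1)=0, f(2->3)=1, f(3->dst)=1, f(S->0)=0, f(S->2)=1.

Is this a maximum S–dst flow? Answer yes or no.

No

Residual path S->2->1->dst has bottleneck 3 > 0.
Pushing 3 along it raises the flow to 4, so the given flow is not maximum.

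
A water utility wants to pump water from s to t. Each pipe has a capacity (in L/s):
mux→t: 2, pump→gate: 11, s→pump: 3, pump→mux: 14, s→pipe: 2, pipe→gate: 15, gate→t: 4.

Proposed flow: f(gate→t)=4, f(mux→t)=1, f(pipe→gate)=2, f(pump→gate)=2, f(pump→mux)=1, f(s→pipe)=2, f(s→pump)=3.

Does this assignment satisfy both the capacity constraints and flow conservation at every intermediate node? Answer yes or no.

Yes

Every edge has 0 ≤ f(e) ≤ cap(e).
At each intermediate node, inflow equals outflow.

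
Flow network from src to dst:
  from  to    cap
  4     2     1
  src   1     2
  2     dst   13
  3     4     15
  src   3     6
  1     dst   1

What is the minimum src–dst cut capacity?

2

Max flow = 2 (via 2 augmenting paths).
In the residual at optimum, the set reachable from src is {1, 3, 4, src}.
Cut edges: 4→2 (cap 1), 1→dst (cap 1). Sum = 2.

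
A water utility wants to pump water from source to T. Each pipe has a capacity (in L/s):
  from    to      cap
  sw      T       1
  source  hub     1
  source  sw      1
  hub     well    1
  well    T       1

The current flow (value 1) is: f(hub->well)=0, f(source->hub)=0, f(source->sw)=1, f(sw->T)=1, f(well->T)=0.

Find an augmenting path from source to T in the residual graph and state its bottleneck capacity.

Residual along source->hub->well->T: source->hub: 1, hub->well: 1, well->T: 1.
Bottleneck = min = 1.

source->hub->well->T, bottleneck 1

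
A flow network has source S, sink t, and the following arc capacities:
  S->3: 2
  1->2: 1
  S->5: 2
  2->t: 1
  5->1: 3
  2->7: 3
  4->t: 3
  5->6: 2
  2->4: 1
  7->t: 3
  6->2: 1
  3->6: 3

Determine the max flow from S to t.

Augment S->5->1->2->t: bottleneck 1. Total 1.
Augment S->5->6->2->7->t: bottleneck 1. Total 2.
No augmenting path remains in the residual graph.

2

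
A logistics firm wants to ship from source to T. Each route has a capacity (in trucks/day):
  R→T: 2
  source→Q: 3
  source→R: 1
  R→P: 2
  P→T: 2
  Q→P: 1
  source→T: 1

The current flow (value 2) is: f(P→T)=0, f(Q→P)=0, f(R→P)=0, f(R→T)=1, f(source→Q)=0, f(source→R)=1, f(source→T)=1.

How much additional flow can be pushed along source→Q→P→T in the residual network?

Residual capacities along the path: source→Q: 3, Q→P: 1, P→T: 2.
Minimum is 1.

1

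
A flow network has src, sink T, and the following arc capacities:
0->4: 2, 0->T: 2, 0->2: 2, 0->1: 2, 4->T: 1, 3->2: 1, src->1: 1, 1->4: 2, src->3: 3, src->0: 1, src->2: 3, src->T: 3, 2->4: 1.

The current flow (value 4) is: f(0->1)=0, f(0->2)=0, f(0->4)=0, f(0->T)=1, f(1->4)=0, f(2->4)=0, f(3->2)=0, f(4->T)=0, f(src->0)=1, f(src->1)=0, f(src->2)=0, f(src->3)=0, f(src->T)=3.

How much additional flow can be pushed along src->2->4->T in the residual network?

1

Residual capacities along the path: src->2: 3, 2->4: 1, 4->T: 1.
Minimum is 1.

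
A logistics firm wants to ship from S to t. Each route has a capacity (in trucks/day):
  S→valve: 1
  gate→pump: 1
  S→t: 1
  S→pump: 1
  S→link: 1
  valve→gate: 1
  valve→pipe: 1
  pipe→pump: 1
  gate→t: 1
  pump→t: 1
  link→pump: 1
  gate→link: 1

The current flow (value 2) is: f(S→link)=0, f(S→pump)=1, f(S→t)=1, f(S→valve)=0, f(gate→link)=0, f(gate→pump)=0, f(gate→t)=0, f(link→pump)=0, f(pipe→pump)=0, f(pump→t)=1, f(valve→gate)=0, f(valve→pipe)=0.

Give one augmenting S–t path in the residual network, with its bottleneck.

Residual along S→valve→gate→t: S→valve: 1, valve→gate: 1, gate→t: 1.
Bottleneck = min = 1.

S→valve→gate→t, bottleneck 1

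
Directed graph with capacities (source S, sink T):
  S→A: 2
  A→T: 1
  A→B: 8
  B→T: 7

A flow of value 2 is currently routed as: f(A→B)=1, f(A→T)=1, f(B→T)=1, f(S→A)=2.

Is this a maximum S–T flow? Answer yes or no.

Yes

Residual reachable from S: {S}; T is not reachable.
Saturated cut: S→A with total capacity 2 = current flow value. Flow is maximum.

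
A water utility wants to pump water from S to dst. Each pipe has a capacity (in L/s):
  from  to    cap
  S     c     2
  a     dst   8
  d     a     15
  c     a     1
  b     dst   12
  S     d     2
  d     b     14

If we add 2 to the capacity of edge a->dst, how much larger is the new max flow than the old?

0

Original max flow = 3.
Edge a->dst does not cross the min cut (source side {S, c}), so extra capacity there cannot help.
New max flow = 3. Increase = 0.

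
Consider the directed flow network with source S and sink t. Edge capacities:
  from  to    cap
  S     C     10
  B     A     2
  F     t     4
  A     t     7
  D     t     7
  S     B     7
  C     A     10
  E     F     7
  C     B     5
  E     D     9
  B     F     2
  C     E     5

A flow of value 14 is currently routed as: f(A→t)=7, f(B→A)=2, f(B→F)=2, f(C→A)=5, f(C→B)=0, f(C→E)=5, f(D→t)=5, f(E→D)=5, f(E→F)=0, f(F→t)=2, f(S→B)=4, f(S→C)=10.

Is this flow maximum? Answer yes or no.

Yes

Residual reachable from S: {B, S}; t is not reachable.
Saturated cut: S→C, B→F, B→A with total capacity 14 = current flow value. Flow is maximum.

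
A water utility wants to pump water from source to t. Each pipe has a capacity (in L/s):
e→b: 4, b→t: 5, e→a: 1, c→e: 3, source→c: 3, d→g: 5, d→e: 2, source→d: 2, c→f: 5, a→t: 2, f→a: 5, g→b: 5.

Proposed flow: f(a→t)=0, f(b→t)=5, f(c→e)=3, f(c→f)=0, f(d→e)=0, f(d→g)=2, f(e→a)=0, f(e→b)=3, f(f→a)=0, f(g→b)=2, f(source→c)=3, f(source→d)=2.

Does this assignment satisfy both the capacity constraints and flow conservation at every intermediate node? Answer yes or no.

Yes

Every edge has 0 ≤ f(e) ≤ cap(e).
At each intermediate node, inflow equals outflow.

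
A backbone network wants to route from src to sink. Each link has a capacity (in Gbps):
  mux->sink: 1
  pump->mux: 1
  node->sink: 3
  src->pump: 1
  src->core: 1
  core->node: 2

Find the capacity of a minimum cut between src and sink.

2

Max flow = 2 (via 2 augmenting paths).
In the residual at optimum, the set reachable from src is {src}.
Cut edges: src->core (cap 1), src->pump (cap 1). Sum = 2.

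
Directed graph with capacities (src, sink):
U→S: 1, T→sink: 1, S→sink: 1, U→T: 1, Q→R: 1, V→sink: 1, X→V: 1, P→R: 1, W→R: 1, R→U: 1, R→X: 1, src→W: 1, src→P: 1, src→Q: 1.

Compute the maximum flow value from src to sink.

2

Augment src→Q→R→U→S→sink: bottleneck 1. Total 1.
Augment src→P→R→X→V→sink: bottleneck 1. Total 2.
No augmenting path remains in the residual graph.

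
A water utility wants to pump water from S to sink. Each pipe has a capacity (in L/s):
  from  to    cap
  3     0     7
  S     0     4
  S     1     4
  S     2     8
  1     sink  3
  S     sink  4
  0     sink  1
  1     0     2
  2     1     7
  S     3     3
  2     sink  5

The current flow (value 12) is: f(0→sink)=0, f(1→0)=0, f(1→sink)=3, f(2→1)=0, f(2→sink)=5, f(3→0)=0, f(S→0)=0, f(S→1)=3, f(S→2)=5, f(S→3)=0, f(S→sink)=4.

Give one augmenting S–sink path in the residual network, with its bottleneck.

Residual along S→0→sink: S→0: 4, 0→sink: 1.
Bottleneck = min = 1.

S→0→sink, bottleneck 1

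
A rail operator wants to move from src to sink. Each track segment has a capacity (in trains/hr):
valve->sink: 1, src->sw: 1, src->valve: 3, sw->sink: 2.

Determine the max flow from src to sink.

2

Augment src->sw->sink: bottleneck 1. Total 1.
Augment src->valve->sink: bottleneck 1. Total 2.
No augmenting path remains in the residual graph.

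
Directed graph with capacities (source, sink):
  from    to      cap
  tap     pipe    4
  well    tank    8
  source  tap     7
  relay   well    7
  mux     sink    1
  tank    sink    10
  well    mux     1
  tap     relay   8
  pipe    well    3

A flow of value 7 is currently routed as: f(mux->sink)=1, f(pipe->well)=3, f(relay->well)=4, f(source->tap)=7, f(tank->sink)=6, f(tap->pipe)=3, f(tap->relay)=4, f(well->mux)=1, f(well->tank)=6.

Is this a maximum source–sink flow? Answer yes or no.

Yes

Residual reachable from source: {source}; sink is not reachable.
Saturated cut: source->tap with total capacity 7 = current flow value. Flow is maximum.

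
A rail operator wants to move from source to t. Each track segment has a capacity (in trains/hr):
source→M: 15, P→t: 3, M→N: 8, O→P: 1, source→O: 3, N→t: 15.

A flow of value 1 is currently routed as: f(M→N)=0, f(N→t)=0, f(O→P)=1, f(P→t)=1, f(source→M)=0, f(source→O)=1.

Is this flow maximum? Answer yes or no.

Residual path source→M→N→t has bottleneck 8 > 0.
Pushing 8 along it raises the flow to 9, so the given flow is not maximum.

No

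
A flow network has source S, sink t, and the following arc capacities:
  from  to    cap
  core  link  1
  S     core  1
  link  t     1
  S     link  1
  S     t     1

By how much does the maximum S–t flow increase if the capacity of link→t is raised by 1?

Original max flow = 2.
After raising cap(link→t), augmenting paths through that edge carry 1 more unit.
New max flow = 3. Increase = 1.

1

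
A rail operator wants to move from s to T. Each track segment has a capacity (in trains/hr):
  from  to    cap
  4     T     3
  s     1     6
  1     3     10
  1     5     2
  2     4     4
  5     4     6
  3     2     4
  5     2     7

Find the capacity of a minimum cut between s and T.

Max flow = 3 (via 2 augmenting paths).
In the residual at optimum, the set reachable from s is {1, 2, 3, 4, 5, s}.
Cut edges: 4->T (cap 3). Sum = 3.

3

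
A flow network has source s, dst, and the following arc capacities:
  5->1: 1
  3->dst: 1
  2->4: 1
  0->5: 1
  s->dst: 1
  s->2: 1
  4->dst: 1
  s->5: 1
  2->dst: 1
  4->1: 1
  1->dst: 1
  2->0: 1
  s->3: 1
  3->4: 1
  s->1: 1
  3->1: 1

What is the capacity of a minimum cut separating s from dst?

Max flow = 4 (via 4 augmenting paths).
In the residual at optimum, the set reachable from s is {1, 5, s}.
Cut edges: s->3 (cap 1), s->2 (cap 1), s->dst (cap 1), 1->dst (cap 1). Sum = 4.

4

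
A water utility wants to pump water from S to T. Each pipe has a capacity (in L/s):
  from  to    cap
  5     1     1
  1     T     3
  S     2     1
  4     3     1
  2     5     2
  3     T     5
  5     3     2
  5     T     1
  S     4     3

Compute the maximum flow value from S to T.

2

Augment S->2->5->T: bottleneck 1. Total 1.
Augment S->4->3->T: bottleneck 1. Total 2.
No augmenting path remains in the residual graph.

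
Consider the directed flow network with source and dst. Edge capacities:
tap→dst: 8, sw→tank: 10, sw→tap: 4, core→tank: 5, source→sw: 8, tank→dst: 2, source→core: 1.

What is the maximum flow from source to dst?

Augment source→core→tank→dst: bottleneck 1. Total 1.
Augment source→sw→tank→dst: bottleneck 1. Total 2.
Augment source→sw→tap→dst: bottleneck 4. Total 6.
No augmenting path remains in the residual graph.

6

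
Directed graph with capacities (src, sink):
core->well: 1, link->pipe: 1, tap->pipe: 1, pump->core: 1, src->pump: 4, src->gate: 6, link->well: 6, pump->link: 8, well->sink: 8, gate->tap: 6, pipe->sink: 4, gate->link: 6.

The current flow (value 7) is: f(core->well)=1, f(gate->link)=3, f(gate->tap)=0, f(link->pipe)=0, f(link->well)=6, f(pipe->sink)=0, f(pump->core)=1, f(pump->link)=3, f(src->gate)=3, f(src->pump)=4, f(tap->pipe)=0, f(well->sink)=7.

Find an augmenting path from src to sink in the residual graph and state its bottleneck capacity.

Residual along src->gate->link->pipe->sink: src->gate: 3, gate->link: 3, link->pipe: 1, pipe->sink: 4.
Bottleneck = min = 1.

src->gate->link->pipe->sink, bottleneck 1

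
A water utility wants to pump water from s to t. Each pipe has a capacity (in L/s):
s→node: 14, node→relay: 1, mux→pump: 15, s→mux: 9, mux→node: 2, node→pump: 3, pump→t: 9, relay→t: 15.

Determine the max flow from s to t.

10

Augment s→mux→pump→t: bottleneck 9. Total 9.
Augment s→node→relay→t: bottleneck 1. Total 10.
No augmenting path remains in the residual graph.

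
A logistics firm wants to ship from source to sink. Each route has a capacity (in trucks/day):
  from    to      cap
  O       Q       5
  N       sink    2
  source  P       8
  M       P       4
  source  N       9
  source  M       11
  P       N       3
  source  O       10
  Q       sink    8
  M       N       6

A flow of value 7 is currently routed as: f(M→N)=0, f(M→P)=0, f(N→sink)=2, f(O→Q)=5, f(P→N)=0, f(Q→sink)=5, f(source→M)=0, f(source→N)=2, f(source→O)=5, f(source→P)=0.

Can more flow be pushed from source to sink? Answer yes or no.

No

Residual reachable from source: {M, N, O, P, source}; sink is not reachable.
Saturated cut: O→Q, N→sink with total capacity 7 = current flow value. Flow is maximum.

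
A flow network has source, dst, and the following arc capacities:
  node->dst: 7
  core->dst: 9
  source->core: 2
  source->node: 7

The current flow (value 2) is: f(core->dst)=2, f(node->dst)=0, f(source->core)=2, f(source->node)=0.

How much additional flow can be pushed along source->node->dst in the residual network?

Residual capacities along the path: source->node: 7, node->dst: 7.
Minimum is 7.

7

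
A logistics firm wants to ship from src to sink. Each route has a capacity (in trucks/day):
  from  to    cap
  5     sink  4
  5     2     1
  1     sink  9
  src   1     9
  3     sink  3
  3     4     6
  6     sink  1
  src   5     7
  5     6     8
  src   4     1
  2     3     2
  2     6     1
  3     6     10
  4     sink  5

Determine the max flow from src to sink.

Augment src→5→sink: bottleneck 4. Total 4.
Augment src→1→sink: bottleneck 9. Total 13.
Augment src→4→sink: bottleneck 1. Total 14.
Augment src→5→6→sink: bottleneck 1. Total 15.
Augment src→5→2→3→sink: bottleneck 1. Total 16.
No augmenting path remains in the residual graph.

16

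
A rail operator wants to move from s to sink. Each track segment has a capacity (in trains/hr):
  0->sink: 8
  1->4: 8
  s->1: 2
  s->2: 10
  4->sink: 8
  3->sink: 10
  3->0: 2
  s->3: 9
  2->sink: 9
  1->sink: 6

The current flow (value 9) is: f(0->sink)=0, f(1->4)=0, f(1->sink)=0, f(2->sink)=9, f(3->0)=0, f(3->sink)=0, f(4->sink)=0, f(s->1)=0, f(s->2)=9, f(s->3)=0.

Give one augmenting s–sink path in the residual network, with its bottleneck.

Residual along s->3->sink: s->3: 9, 3->sink: 10.
Bottleneck = min = 9.

s->3->sink, bottleneck 9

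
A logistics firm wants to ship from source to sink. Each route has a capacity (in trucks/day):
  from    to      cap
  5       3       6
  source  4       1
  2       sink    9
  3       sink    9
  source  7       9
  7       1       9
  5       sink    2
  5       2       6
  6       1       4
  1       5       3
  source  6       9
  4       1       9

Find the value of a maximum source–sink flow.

3

Augment source→4→1→5→sink: bottleneck 1. Total 1.
Augment source→7→1→5→sink: bottleneck 1. Total 2.
Augment source→7→1→5→3→sink: bottleneck 1. Total 3.
No augmenting path remains in the residual graph.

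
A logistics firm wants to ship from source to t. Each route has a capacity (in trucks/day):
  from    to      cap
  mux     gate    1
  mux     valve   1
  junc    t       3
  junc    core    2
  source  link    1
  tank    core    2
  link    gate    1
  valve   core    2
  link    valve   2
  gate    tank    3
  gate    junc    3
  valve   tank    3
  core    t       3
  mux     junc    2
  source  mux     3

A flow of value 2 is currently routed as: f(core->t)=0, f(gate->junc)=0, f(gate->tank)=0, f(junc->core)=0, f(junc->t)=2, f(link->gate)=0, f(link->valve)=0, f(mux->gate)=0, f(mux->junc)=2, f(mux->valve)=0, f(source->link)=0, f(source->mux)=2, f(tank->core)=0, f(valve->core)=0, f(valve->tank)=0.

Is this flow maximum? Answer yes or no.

Residual path source->mux->gate->junc->t has bottleneck 1 > 0.
Pushing 1 along it raises the flow to 3, so the given flow is not maximum.

No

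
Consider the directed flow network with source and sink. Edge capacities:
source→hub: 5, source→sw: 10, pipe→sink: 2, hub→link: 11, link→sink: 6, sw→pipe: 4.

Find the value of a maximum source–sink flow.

7

Augment source→sw→pipe→sink: bottleneck 2. Total 2.
Augment source→hub→link→sink: bottleneck 5. Total 7.
No augmenting path remains in the residual graph.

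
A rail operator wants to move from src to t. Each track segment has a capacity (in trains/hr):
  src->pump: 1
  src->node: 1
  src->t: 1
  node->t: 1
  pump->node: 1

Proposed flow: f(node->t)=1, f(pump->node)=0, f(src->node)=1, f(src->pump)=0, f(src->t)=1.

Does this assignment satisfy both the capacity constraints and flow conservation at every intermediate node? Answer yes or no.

Yes

Every edge has 0 ≤ f(e) ≤ cap(e).
At each intermediate node, inflow equals outflow.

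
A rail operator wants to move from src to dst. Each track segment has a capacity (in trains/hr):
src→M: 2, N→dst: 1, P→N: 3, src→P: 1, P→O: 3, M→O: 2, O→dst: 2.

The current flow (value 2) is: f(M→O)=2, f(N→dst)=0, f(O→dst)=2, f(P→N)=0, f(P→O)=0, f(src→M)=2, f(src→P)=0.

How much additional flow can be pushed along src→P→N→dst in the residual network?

1

Residual capacities along the path: src→P: 1, P→N: 3, N→dst: 1.
Minimum is 1.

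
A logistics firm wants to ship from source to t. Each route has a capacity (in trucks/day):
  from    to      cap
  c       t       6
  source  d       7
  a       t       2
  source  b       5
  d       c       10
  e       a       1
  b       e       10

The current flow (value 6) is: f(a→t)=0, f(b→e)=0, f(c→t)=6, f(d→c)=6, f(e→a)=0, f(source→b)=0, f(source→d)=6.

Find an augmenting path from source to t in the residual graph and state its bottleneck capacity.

Residual along source→b→e→a→t: source→b: 5, b→e: 10, e→a: 1, a→t: 2.
Bottleneck = min = 1.

source→b→e→a→t, bottleneck 1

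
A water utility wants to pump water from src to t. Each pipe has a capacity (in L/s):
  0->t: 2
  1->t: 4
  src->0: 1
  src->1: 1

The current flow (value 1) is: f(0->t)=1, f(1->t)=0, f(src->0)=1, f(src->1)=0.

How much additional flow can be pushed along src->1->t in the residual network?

1

Residual capacities along the path: src->1: 1, 1->t: 4.
Minimum is 1.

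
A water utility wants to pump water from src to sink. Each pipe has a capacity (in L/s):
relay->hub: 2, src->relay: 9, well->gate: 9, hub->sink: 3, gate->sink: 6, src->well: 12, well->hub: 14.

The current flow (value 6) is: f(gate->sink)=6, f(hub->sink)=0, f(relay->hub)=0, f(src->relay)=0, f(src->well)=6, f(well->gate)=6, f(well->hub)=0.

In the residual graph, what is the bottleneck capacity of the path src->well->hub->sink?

3

Residual capacities along the path: src->well: 6, well->hub: 14, hub->sink: 3.
Minimum is 3.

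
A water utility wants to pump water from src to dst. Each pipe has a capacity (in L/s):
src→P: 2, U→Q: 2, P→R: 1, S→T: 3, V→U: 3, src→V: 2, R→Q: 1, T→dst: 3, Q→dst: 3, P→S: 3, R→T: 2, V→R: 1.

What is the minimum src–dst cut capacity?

4

Max flow = 4 (via 3 augmenting paths).
In the residual at optimum, the set reachable from src is {src}.
Cut edges: src→P (cap 2), src→V (cap 2). Sum = 4.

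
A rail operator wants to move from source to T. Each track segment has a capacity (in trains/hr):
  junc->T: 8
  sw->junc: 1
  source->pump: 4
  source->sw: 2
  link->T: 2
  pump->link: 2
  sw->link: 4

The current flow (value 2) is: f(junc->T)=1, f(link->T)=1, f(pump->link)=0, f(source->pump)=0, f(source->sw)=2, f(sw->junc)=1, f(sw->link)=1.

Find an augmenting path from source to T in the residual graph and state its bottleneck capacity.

Residual along source->pump->link->T: source->pump: 4, pump->link: 2, link->T: 1.
Bottleneck = min = 1.

source->pump->link->T, bottleneck 1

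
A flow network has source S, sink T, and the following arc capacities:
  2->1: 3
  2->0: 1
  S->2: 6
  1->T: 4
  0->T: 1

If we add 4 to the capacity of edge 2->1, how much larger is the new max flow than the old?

Original max flow = 4.
After raising cap(2->1), augmenting paths through that edge carry 1 more unit.
New max flow = 5. Increase = 1.

1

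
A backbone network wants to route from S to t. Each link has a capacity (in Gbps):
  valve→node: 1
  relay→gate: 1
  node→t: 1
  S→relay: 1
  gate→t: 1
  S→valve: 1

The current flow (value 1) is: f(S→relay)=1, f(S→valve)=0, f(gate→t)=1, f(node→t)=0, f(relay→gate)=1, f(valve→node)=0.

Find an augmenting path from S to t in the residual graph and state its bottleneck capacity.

S→valve→node→t, bottleneck 1

Residual along S→valve→node→t: S→valve: 1, valve→node: 1, node→t: 1.
Bottleneck = min = 1.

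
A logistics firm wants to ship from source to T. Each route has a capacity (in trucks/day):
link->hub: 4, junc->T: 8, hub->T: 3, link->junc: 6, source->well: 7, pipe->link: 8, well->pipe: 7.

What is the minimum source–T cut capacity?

7

Max flow = 7 (via 2 augmenting paths).
In the residual at optimum, the set reachable from source is {source}.
Cut edges: source->well (cap 7). Sum = 7.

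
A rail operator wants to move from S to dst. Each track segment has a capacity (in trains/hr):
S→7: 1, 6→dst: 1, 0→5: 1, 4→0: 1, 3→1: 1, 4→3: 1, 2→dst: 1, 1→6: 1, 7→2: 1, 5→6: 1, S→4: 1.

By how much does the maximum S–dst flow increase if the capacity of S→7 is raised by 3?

0

Original max flow = 2.
Even with extra capacity on S→7, another cut of capacity 2 remains binding.
New max flow = 2. Increase = 0.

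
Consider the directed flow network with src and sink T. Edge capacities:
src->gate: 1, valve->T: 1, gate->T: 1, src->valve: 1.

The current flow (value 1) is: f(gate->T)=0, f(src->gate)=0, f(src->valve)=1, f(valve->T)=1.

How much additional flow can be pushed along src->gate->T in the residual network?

Residual capacities along the path: src->gate: 1, gate->T: 1.
Minimum is 1.

1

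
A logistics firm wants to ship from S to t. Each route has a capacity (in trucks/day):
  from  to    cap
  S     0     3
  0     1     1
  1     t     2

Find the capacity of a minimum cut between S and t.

1

Max flow = 1 (via 1 augmenting path).
In the residual at optimum, the set reachable from S is {0, S}.
Cut edges: 0->1 (cap 1). Sum = 1.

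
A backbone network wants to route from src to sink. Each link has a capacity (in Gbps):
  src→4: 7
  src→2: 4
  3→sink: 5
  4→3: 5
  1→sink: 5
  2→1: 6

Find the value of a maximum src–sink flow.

Augment src→4→3→sink: bottleneck 5. Total 5.
Augment src→2→1→sink: bottleneck 4. Total 9.
No augmenting path remains in the residual graph.

9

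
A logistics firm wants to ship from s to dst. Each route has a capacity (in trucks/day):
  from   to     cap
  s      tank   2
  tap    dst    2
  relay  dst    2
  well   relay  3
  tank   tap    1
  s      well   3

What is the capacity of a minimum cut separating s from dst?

Max flow = 3 (via 2 augmenting paths).
In the residual at optimum, the set reachable from s is {relay, s, tank, well}.
Cut edges: tank->tap (cap 1), relay->dst (cap 2). Sum = 3.

3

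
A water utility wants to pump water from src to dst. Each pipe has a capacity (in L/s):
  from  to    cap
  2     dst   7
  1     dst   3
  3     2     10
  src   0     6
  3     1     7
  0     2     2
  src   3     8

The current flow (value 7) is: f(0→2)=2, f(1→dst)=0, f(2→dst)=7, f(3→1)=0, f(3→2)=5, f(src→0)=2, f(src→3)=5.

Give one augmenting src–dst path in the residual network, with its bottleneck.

src→3→1→dst, bottleneck 3

Residual along src→3→1→dst: src→3: 3, 3→1: 7, 1→dst: 3.
Bottleneck = min = 3.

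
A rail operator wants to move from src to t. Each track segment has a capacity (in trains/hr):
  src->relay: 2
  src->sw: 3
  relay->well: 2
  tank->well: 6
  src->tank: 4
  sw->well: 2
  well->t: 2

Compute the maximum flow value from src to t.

Augment src->sw->well->t: bottleneck 2. Total 2.
No augmenting path remains in the residual graph.

2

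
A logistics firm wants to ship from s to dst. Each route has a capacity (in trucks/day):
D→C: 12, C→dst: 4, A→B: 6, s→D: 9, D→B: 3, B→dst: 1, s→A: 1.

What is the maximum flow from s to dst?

Augment s→A→B→dst: bottleneck 1. Total 1.
Augment s→D→C→dst: bottleneck 4. Total 5.
No augmenting path remains in the residual graph.

5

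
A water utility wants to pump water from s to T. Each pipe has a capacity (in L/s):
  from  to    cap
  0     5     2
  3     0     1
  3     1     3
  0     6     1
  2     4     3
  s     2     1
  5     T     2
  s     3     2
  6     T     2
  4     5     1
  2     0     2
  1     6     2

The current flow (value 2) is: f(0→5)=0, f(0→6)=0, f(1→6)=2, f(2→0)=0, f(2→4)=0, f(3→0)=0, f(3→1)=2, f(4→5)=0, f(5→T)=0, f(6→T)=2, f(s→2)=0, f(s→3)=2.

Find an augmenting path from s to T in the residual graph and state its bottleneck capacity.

s→2→0→5→T, bottleneck 1

Residual along s→2→0→5→T: s→2: 1, 2→0: 2, 0→5: 2, 5→T: 2.
Bottleneck = min = 1.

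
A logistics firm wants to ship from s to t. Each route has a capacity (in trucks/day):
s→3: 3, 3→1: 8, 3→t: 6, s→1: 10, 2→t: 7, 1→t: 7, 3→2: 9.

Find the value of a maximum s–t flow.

Augment s→3→t: bottleneck 3. Total 3.
Augment s→1→t: bottleneck 7. Total 10.
No augmenting path remains in the residual graph.

10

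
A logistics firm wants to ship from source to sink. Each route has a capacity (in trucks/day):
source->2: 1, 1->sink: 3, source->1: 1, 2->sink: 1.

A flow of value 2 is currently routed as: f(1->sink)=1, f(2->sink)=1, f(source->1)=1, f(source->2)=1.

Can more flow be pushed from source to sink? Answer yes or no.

No

Residual reachable from source: {source}; sink is not reachable.
Saturated cut: source->1, source->2 with total capacity 2 = current flow value. Flow is maximum.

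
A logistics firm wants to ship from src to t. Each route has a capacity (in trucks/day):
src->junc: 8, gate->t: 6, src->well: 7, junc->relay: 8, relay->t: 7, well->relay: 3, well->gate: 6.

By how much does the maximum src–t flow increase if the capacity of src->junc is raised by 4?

0

Original max flow = 13.
Edge src->junc does not cross the min cut (source side {junc, relay, src, well}), so extra capacity there cannot help.
New max flow = 13. Increase = 0.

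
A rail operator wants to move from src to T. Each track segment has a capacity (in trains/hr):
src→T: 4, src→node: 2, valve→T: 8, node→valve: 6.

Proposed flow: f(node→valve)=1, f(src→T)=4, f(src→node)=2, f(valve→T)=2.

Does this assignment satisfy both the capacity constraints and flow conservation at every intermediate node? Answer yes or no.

Conservation fails at node: inflow 2 ≠ outflow 1.

No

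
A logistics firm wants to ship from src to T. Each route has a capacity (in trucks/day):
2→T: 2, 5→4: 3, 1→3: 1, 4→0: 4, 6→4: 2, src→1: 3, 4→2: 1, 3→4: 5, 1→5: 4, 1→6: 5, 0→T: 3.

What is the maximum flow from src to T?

3

Augment src→1→5→4→0→T: bottleneck 3. Total 3.
No augmenting path remains in the residual graph.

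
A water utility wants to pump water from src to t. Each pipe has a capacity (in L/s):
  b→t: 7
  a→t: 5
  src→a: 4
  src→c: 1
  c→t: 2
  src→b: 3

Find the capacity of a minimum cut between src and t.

8

Max flow = 8 (via 3 augmenting paths).
In the residual at optimum, the set reachable from src is {src}.
Cut edges: src→b (cap 3), src→c (cap 1), src→a (cap 4). Sum = 8.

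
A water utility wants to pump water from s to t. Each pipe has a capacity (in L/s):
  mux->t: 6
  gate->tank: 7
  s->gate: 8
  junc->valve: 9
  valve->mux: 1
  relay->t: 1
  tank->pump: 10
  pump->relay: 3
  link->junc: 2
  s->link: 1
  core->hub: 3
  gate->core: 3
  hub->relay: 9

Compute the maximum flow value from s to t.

2

Augment s->gate->core->hub->relay->t: bottleneck 1. Total 1.
Augment s->link->junc->valve->mux->t: bottleneck 1. Total 2.
No augmenting path remains in the residual graph.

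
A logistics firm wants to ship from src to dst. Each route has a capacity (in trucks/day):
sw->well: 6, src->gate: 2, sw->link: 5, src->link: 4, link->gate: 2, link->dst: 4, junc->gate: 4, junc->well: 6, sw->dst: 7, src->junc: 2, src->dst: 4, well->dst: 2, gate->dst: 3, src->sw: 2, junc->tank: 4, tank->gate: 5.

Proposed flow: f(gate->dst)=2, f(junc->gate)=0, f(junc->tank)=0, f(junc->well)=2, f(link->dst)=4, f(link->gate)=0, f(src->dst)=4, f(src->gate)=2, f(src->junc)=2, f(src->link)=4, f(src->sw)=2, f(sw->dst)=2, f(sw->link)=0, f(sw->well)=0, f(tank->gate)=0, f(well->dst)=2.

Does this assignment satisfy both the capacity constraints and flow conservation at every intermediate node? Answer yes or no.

Every edge has 0 ≤ f(e) ≤ cap(e).
At each intermediate node, inflow equals outflow.

Yes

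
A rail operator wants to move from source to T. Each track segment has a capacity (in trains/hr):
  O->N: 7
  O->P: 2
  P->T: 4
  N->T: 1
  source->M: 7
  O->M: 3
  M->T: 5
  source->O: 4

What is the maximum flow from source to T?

Augment source->M->T: bottleneck 5. Total 5.
Augment source->O->N->T: bottleneck 1. Total 6.
Augment source->O->P->T: bottleneck 2. Total 8.
No augmenting path remains in the residual graph.

8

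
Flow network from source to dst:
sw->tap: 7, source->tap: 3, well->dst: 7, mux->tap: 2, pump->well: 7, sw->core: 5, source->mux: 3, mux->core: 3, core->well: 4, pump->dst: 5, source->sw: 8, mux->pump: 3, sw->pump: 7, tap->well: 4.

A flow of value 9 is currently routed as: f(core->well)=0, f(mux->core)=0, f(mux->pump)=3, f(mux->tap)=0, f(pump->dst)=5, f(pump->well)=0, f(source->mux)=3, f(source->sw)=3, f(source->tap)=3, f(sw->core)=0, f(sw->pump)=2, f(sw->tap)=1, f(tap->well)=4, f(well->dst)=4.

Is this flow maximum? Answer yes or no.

No

Residual path source->sw->pump->well->dst has bottleneck 3 > 0.
Pushing 3 along it raises the flow to 12, so the given flow is not maximum.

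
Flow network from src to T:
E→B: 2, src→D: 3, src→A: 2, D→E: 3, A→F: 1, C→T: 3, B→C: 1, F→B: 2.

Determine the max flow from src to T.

Augment src→A→F→B→C→T: bottleneck 1. Total 1.
No augmenting path remains in the residual graph.

1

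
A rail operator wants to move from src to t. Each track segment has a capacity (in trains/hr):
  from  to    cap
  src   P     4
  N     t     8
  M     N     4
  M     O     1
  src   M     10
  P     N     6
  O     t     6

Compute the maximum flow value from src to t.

Augment src->M->O->t: bottleneck 1. Total 1.
Augment src->M->N->t: bottleneck 4. Total 5.
Augment src->P->N->t: bottleneck 4. Total 9.
No augmenting path remains in the residual graph.

9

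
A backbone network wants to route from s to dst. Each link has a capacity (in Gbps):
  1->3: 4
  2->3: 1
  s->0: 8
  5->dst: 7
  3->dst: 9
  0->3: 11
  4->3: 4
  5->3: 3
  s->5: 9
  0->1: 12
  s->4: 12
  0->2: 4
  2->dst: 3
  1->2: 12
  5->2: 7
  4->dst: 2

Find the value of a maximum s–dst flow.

Augment s->5->dst: bottleneck 7. Total 7.
Augment s->4->dst: bottleneck 2. Total 9.
Augment s->5->2->dst: bottleneck 2. Total 11.
Augment s->0->2->dst: bottleneck 1. Total 12.
Augment s->0->3->dst: bottleneck 7. Total 19.
Augment s->4->3->dst: bottleneck 2. Total 21.
No augmenting path remains in the residual graph.

21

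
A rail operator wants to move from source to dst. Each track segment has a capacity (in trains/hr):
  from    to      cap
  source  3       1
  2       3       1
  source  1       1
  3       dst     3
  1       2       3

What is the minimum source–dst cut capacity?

2

Max flow = 2 (via 2 augmenting paths).
In the residual at optimum, the set reachable from source is {source}.
Cut edges: source→1 (cap 1), source→3 (cap 1). Sum = 2.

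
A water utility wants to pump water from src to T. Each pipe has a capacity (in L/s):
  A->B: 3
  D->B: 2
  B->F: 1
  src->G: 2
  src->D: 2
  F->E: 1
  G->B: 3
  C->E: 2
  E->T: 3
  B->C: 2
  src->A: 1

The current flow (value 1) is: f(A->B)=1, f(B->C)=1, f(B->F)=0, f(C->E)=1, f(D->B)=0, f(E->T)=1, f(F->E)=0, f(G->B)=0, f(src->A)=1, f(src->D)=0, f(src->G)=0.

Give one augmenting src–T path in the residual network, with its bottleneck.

Residual along src->D->B->C->E->T: src->D: 2, D->B: 2, B->C: 1, C->E: 1, E->T: 2.
Bottleneck = min = 1.

src->D->B->C->E->T, bottleneck 1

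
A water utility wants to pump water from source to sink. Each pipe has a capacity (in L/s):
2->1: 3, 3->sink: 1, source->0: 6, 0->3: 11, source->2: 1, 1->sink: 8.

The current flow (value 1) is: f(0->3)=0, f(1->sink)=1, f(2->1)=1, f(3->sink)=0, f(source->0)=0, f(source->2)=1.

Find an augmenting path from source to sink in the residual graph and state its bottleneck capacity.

source->0->3->sink, bottleneck 1

Residual along source->0->3->sink: source->0: 6, 0->3: 11, 3->sink: 1.
Bottleneck = min = 1.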